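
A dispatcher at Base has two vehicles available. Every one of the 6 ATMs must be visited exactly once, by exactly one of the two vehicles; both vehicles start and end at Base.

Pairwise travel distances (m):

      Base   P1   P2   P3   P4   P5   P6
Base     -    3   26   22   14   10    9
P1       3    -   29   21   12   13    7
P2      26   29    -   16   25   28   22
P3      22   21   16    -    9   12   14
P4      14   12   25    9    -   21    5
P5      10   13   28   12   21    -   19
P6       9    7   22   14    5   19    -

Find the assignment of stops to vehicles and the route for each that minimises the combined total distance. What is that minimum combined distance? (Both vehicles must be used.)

Check every non-empty split of the stops between the two vehicles; for each half take its own optimal tour:
  {P1} + {P2, P3, P4, P5, P6}: 6 + 77 = 83
  {P2} + {P1, P3, P4, P5, P6}: 52 + 46 = 98
  {P1, P2} + {P3, P4, P5, P6}: 58 + 45 = 103
  {P3} + {P1, P2, P4, P5, P6}: 44 + 78 = 122
  {P1, P3} + {P2, P4, P5, P6}: 46 + 77 = 123
  {P2, P3} + {P1, P4, P5, P6}: 64 + 46 = 110
  … (31 splits in total)
Best: vehicle 1 Base → P1 → Base = 6; vehicle 2 Base → P5 → P2 → P3 → P4 → P6 → Base = 77; combined 83.

83 m — the smallest possible combined total.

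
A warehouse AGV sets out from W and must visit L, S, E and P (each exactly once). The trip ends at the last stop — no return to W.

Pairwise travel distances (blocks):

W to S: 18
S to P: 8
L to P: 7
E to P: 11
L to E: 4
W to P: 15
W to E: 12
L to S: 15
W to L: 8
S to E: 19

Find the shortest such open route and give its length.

There are 4! = 24 possible orderings.
W→L→S→E→P: 8+15+19+11 = 53
W→L→S→P→E: 8+15+8+11 = 42
W→L→E→S→P: 8+4+19+8 = 39
W→L→E→P→S: 8+4+11+8 = 31
W→L→P→S→E: 8+7+8+19 = 42
W→L→P→E→S: 8+7+11+19 = 45
W→S→L→E→P: 18+15+4+11 = 48
W→S→L→P→E: 18+15+7+11 = 51
W→S→E→L→P: 18+19+4+7 = 48
W→S→E→P→L: 18+19+11+7 = 55
W→S→P→L→E: 18+8+7+4 = 37
W→S→P→E→L: 18+8+11+4 = 41
W→E→L→S→P: 12+4+15+8 = 39
W→E→L→P→S: 12+4+7+8 = 31
… (10 more)
The minimum is 31.
One shortest path: W → L → E → P → S.

Shortest open route: 31 blocks.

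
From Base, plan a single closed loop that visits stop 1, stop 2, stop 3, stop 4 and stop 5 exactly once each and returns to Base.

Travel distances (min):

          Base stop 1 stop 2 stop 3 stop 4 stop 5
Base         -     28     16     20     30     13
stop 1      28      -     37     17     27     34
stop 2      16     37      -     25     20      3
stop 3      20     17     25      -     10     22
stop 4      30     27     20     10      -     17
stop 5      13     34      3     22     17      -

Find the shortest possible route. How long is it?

With 5 stops there are 5!/2 = 60 distinct round trips (a route and its reverse cost the same).
Base → stop 1 → stop 2 → stop 3 → stop 4 → stop 5 → Base: 28+37+25+10+17+13 = 130
Base → stop 1 → stop 2 → stop 3 → stop 5 → stop 4 → Base: 28+37+25+22+17+30 = 159
Base → stop 1 → stop 2 → stop 4 → stop 3 → stop 5 → Base: 28+37+20+10+22+13 = 130
Base → stop 1 → stop 2 → stop 4 → stop 5 → stop 3 → Base: 28+37+20+17+22+20 = 144
Base → stop 1 → stop 2 → stop 5 → stop 3 → stop 4 → Base: 28+37+3+22+10+30 = 130
Base → stop 1 → stop 2 → stop 5 → stop 4 → stop 3 → Base: 28+37+3+17+10+20 = 115
Base → stop 1 → stop 3 → stop 2 → stop 4 → stop 5 → Base: 28+17+25+20+17+13 = 120
Base → stop 1 → stop 3 → stop 2 → stop 5 → stop 4 → Base: 28+17+25+3+17+30 = 120
Base → stop 1 → stop 3 → stop 4 → stop 2 → stop 5 → Base: 28+17+10+20+3+13 = 91
Base → stop 1 → stop 3 → stop 4 → stop 5 → stop 2 → Base: 28+17+10+17+3+16 = 91
Base → stop 1 → stop 3 → stop 5 → stop 2 → stop 4 → Base: 28+17+22+3+20+30 = 120
Base → stop 1 → stop 3 → stop 5 → stop 4 → stop 2 → Base: 28+17+22+17+20+16 = 120
Base → stop 1 → stop 4 → stop 2 → stop 3 → stop 5 → Base: 28+27+20+25+22+13 = 135
Base → stop 1 → stop 4 → stop 2 → stop 5 → stop 3 → Base: 28+27+20+3+22+20 = 120
… (46 more)
The minimum is 91.
One optimal route: Base → stop 1 → stop 3 → stop 4 → stop 2 → stop 5 → Base (or its reverse).

Shortest round trip = 91 min.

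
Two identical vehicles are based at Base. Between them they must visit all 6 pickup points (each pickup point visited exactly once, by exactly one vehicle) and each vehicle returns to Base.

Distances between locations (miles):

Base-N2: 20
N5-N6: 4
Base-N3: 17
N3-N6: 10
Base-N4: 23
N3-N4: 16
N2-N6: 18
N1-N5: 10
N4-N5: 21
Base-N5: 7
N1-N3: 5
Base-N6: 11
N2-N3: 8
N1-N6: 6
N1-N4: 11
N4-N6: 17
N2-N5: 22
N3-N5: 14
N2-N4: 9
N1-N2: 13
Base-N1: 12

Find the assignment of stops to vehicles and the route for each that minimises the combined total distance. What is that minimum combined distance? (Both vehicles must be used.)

Minimum combined distance: 75 miles.

There are 2^5 − 1 = 31 ways to divide the 6 stops into two non-empty groups. For each, the best each vehicle can do is its own shortest tour through its group:
  {N1} + {N2, N3, N4, N5, N6}: 24 + 61 = 85
  {N2} + {N1, N3, N4, N5, N6}: 40 + 60 = 100
  {N1, N2} + {N3, N4, N5, N6}: 45 + 60 = 105
  {N3} + {N1, N2, N4, N5, N6}: 34 + 57 = 91
  {N1, N3} + {N2, N4, N5, N6}: 34 + 57 = 91
  {N2, N3} + {N1, N4, N5, N6}: 45 + 51 = 96
  … (31 splits in total)
  {N5} + {N1, N2, N3, N4, N6}: 14 + 61 = 75  ← best
Best: vehicle 1 Base → N5 → Base = 14; vehicle 2 Base → N1 → N4 → N2 → N3 → N6 → Base = 61; combined 75.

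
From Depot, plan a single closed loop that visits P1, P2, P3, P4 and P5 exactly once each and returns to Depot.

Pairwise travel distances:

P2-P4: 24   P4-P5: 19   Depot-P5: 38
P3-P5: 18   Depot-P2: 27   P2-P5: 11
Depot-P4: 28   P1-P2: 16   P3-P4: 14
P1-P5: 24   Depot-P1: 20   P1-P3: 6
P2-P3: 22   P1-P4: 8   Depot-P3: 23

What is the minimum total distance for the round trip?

Minimum total distance: 94.

There are 60 distinct closed tours to check (reversals are equivalent).
Depot - P1 - P2 - P3 - P4 - P5 - Depot: 20+16+22+14+19+38 = 129
Depot - P1 - P2 - P3 - P5 - P4 - Depot: 20+16+22+18+19+28 = 123
Depot - P1 - P2 - P4 - P3 - P5 - Depot: 20+16+24+14+18+38 = 130
Depot - P1 - P2 - P4 - P5 - P3 - Depot: 20+16+24+19+18+23 = 120
Depot - P1 - P2 - P5 - P3 - P4 - Depot: 20+16+11+18+14+28 = 107
Depot - P1 - P2 - P5 - P4 - P3 - Depot: 20+16+11+19+14+23 = 103
Depot - P1 - P3 - P2 - P4 - P5 - Depot: 20+6+22+24+19+38 = 129
Depot - P1 - P3 - P2 - P5 - P4 - Depot: 20+6+22+11+19+28 = 106
Depot - P1 - P3 - P4 - P2 - P5 - Depot: 20+6+14+24+11+38 = 113
Depot - P1 - P3 - P4 - P5 - P2 - Depot: 20+6+14+19+11+27 = 97
Depot - P1 - P3 - P5 - P2 - P4 - Depot: 20+6+18+11+24+28 = 107
Depot - P1 - P3 - P5 - P4 - P2 - Depot: 20+6+18+19+24+27 = 114
Depot - P1 - P4 - P2 - P3 - P5 - Depot: 20+8+24+22+18+38 = 130
Depot - P1 - P4 - P2 - P5 - P3 - Depot: 20+8+24+11+18+23 = 104
… (46 more)
Depot - P2 - P5 - P4 - P1 - P3 - Depot: 27+11+19+8+6+23 = 94  ← best
The minimum is 94.
One optimal route: Depot → P2 → P5 → P4 → P1 → P3 → Depot (or its reverse).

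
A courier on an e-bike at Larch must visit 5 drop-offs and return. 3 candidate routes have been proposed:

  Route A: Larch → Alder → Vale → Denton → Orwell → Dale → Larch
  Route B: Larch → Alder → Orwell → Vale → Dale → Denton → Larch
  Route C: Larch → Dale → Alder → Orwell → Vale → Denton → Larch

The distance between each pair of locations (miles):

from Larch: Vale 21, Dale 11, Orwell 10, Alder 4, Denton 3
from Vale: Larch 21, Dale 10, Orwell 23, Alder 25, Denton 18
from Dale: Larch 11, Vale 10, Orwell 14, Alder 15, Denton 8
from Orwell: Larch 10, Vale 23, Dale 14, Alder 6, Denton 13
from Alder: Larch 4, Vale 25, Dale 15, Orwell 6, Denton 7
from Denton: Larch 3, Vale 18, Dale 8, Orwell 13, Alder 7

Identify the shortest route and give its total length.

Route A: 4 + 25 + 18 + 13 + 14 + 11 = 85
Route B: 4 + 6 + 23 + 10 + 8 + 3 = 54
Route C: 11 + 15 + 6 + 23 + 18 + 3 = 76

54 miles — Route B is the shortest.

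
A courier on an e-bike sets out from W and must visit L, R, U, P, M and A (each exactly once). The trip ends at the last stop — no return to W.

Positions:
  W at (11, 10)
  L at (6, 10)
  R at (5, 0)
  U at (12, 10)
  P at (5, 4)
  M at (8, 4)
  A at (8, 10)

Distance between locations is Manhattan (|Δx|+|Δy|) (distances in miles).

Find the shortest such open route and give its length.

Minimum one-way distance = 22 miles.

There are 6! = 720 possible orderings.
W→L→R→U→P→M→A: 5+11+17+13+3+6 = 55
W→L→R→U→P→A→M: 5+11+17+13+9+6 = 61
W→L→R→U→M→P→A: 5+11+17+10+3+9 = 55
W→L→R→U→M→A→P: 5+11+17+10+6+9 = 58
W→L→R→U→A→P→M: 5+11+17+4+9+3 = 49
W→L→R→U→A→M→P: 5+11+17+4+6+3 = 46
W→L→R→P→U→M→A: 5+11+4+13+10+6 = 49
W→L→R→P→U→A→M: 5+11+4+13+4+6 = 43
… (712 more)
W→U→L→A→M→P→R: 1+6+2+6+3+4 = 22  ← best
The minimum is 22.
One shortest path: W → U → L → A → M → P → R.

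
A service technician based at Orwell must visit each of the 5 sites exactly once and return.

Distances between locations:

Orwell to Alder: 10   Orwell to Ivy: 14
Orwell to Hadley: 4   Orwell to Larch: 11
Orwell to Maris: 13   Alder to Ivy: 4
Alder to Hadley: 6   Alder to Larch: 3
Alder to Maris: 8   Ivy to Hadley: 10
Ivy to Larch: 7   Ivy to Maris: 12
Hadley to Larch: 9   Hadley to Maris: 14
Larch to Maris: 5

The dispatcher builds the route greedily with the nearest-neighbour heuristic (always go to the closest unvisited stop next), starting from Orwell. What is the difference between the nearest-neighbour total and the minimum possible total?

The nearest-neighbour route is 5 longer than optimal.

Orwell: Hadley=4, Alder=10, Larch=11, Maris=13, Ivy=14 ⇒ Hadley
Hadley: Alder=6, Larch=9, Ivy=10, Maris=14 ⇒ Alder
Alder: Larch=3, Ivy=4, Maris=8 ⇒ Larch
Larch: Maris=5, Ivy=7 ⇒ Maris
Maris: Ivy=12 ⇒ Ivy
NN route Orwell → Hadley → Alder → Larch → Maris → Ivy → Orwell costs 44.
Optimal: Orwell → Hadley → Alder → Ivy → Larch → Maris → Orwell costs 39 (by enumerating all 60 distinct tours).
Excess = 44 − 39 = 5.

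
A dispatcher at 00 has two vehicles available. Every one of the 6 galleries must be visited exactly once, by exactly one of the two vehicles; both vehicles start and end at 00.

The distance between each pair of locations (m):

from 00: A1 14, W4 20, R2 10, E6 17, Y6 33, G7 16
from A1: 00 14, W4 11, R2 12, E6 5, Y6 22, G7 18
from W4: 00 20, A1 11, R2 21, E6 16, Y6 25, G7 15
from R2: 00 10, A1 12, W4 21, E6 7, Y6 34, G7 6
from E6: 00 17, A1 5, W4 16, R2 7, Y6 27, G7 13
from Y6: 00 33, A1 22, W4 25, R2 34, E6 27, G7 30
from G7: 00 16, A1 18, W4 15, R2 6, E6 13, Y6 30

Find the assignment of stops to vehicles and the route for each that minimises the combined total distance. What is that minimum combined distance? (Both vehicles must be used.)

There are 2^5 − 1 = 31 ways to divide the 6 stops into two non-empty groups. For each, the best each vehicle can do is its own shortest tour through its group:
  {A1} + {W4, R2, E6, Y6, G7}: 28 + 100 = 128
  {W4} + {A1, R2, E6, Y6, G7}: 40 + 89 = 129
  {A1, W4} + {R2, E6, Y6, G7}: 45 + 89 = 134
  {R2} + {A1, W4, E6, Y6, G7}: 20 + 100 = 120
  {A1, R2} + {W4, E6, Y6, G7}: 36 + 100 = 136
  {W4, R2} + {A1, E6, Y6, G7}: 51 + 89 = 140
  … (31 splits in total)
Best: vehicle 1 00 → R2 → 00 = 20; vehicle 2 00 → E6 → A1 → Y6 → W4 → G7 → 00 = 100; combined 120.

120 m — the smallest possible combined total.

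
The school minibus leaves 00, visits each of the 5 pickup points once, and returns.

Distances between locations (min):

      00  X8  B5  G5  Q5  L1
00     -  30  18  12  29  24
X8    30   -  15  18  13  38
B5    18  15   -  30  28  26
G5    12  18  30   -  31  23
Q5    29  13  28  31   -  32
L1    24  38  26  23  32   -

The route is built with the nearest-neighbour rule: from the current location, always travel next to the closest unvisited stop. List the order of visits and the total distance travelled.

From 00: distances to unvisited — G5=12, B5=18, L1=24, Q5=29, X8=30. Nearest is G5 (12).
From G5: distances to unvisited — X8=18, L1=23, B5=30, Q5=31. Nearest is X8 (18).
From X8: distances to unvisited — Q5=13, B5=15, L1=38. Nearest is Q5 (13).
From Q5: distances to unvisited — B5=28, L1=32. Nearest is B5 (28).
From B5: distances to unvisited — L1=26. Nearest is L1 (26).
Return L1→00: 24.
Total = 12 + 18 + 13 + 28 + 26 + 24 = 121.

Total distance 121 min via the nearest-neighbour route 00 → G5 → X8 → Q5 → B5 → L1 → 00.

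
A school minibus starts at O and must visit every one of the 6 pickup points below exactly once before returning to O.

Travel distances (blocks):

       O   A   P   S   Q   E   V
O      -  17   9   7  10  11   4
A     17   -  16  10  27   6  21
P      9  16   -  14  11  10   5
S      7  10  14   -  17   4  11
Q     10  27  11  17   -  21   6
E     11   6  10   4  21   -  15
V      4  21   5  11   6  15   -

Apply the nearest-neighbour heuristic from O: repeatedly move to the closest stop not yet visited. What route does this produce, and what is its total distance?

From O: distances to unvisited — V=4, S=7, P=9, Q=10, E=11, A=17. Nearest is V (4).
From V: distances to unvisited — P=5, Q=6, S=11, E=15, A=21. Nearest is P (5).
From P: distances to unvisited — E=10, Q=11, S=14, A=16. Nearest is E (10).
From E: distances to unvisited — S=4, A=6, Q=21. Nearest is S (4).
From S: distances to unvisited — A=10, Q=17. Nearest is A (10).
From A: distances to unvisited — Q=27. Nearest is Q (27).
Return Q→O: 10.
Total = 4 + 5 + 10 + 4 + 10 + 27 + 10 = 70.

Nearest-neighbour total = 70 blocks; route O → V → P → E → S → A → Q → O.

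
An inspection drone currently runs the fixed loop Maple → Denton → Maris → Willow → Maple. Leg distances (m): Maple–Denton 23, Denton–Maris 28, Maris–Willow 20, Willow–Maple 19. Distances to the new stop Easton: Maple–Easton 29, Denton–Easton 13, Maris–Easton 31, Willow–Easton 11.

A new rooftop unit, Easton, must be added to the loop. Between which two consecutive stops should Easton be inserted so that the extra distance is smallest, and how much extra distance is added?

+16 m — insert Easton between Denton and Maris.

Insertion cost between consecutive stops i–j is d(i,Easton) + d(Easton,j) − d(i,j):
  between Maple and Denton: 29 + 13 − 23 = 19
  between Denton and Maris: 13 + 31 − 28 = 16
  between Maris and Willow: 31 + 11 − 20 = 22
  between Willow and Maple: 11 + 29 − 19 = 21
Cheapest insertion is between Denton and Maris, adding 16.
New total = 90 + 16 = 106.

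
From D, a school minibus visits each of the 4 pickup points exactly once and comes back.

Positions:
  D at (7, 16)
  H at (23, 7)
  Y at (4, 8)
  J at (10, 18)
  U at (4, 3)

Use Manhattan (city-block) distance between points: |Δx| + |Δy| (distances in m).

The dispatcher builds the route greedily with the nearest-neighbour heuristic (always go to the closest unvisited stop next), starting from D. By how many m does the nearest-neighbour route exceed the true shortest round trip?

From D: J=5, Y=11, U=16, H=25 → choose J (5).
From J: Y=16, U=21, H=24 → choose Y (16).
From Y: U=5, H=20 → choose U (5).
From U: H=23 → choose H (23).
NN route D → J → Y → U → H → D costs 74.
Optimal: D → Y → U → H → J → D costs 68 (by enumerating all 12 distinct tours).
Excess = 74 − 68 = 6.

Excess over optimum: 6 m.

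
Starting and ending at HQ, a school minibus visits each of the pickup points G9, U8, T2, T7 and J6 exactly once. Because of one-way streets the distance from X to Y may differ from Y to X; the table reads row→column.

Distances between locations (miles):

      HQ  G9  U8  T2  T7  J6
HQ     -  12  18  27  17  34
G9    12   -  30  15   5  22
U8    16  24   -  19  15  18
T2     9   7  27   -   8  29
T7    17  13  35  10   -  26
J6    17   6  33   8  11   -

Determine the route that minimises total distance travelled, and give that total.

66 miles — the shortest possible round trip.

HQ → G9 → U8 → T2 → T7 → J6 → HQ: 12+30+19+8+26+17 = 112
HQ → G9 → U8 → T2 → J6 → T7 → HQ: 12+30+19+29+11+17 = 118
HQ → G9 → U8 → T7 → T2 → J6 → HQ: 12+30+15+10+29+17 = 113
HQ → G9 → U8 → T7 → J6 → T2 → HQ: 12+30+15+26+8+9 = 100
HQ → G9 → U8 → J6 → T2 → T7 → HQ: 12+30+18+8+8+17 = 93
HQ → G9 → U8 → J6 → T7 → T2 → HQ: 12+30+18+11+10+9 = 90
HQ → G9 → T2 → U8 → T7 → J6 → HQ: 12+15+27+15+26+17 = 112
HQ → G9 → T2 → U8 → J6 → T7 → HQ: 12+15+27+18+11+17 = 100
HQ → G9 → T2 → T7 → U8 → J6 → HQ: 12+15+8+35+18+17 = 105
HQ → G9 → T2 → T7 → J6 → U8 → HQ: 12+15+8+26+33+16 = 110
HQ → G9 → T2 → J6 → U8 → T7 → HQ: 12+15+29+33+15+17 = 121
HQ → G9 → T2 → J6 → T7 → U8 → HQ: 12+15+29+11+35+16 = 118
HQ → G9 → T7 → U8 → T2 → J6 → HQ: 12+5+35+19+29+17 = 117
HQ → G9 → T7 → U8 → J6 → T2 → HQ: 12+5+35+18+8+9 = 87
… (106 more)
HQ → U8 → J6 → G9 → T7 → T2 → HQ: 18+18+6+5+10+9 = 66  ← best
The minimum is 66.
One optimal route: HQ → U8 → J6 → G9 → T7 → T2 → HQ.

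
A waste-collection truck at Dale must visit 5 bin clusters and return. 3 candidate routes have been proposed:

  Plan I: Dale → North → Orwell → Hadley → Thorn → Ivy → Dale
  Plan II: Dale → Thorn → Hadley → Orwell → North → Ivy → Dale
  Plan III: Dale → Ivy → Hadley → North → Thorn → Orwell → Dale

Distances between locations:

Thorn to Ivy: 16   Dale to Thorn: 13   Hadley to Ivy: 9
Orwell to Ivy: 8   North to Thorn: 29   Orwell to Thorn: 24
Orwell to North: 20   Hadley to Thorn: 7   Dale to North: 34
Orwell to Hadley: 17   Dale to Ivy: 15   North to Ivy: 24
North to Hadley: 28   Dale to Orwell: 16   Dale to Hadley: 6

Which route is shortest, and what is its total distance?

Plan I: 34 + 20 + 17 + 7 + 16 + 15 = 109
Plan II: 13 + 7 + 17 + 20 + 24 + 15 = 96
Plan III: 15 + 9 + 28 + 29 + 24 + 16 = 121

Shortest is Plan II, total 96.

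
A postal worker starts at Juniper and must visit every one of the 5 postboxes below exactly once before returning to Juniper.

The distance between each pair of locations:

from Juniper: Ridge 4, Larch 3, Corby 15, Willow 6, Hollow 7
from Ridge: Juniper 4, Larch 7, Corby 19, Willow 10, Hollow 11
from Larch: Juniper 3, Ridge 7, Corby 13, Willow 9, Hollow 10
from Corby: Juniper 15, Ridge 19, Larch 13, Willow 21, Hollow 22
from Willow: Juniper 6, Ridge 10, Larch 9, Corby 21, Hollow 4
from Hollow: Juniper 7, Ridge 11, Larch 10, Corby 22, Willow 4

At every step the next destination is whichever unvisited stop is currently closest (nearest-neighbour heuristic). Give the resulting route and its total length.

At Juniper the remaining stops are Larch 3, Ridge 4, Willow 6, Hollow 7, Corby 15; go to Larch.
At Larch the remaining stops are Ridge 7, Willow 9, Hollow 10, Corby 13; go to Ridge.
At Ridge the remaining stops are Willow 10, Hollow 11, Corby 19; go to Willow.
At Willow the remaining stops are Hollow 4, Corby 21; go to Hollow.
At Hollow the remaining stops are Corby 22; go to Corby.
Return Corby→Juniper: 15.
Total = 3 + 7 + 10 + 4 + 22 + 15 = 61.

Total distance 61 via the nearest-neighbour route Juniper → Larch → Ridge → Willow → Hollow → Corby → Juniper.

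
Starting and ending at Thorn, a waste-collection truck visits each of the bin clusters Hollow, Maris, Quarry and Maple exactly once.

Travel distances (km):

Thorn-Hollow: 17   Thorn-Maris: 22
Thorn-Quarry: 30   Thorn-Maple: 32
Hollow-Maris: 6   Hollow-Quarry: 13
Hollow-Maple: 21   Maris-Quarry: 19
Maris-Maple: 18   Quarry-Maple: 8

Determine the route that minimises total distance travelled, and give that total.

With 4 stops there are 4!/2 = 12 distinct round trips (a route and its reverse cost the same).
Thorn → Hollow → Maris → Quarry → Maple → Thorn: 17+6+19+8+32 = 82
Thorn → Hollow → Maris → Maple → Quarry → Thorn: 17+6+18+8+30 = 79
Thorn → Hollow → Quarry → Maris → Maple → Thorn: 17+13+19+18+32 = 99
Thorn → Hollow → Quarry → Maple → Maris → Thorn: 17+13+8+18+22 = 78
Thorn → Hollow → Maple → Maris → Quarry → Thorn: 17+21+18+19+30 = 105
Thorn → Hollow → Maple → Quarry → Maris → Thorn: 17+21+8+19+22 = 87
Thorn → Maris → Hollow → Quarry → Maple → Thorn: 22+6+13+8+32 = 81
Thorn → Maris → Hollow → Maple → Quarry → Thorn: 22+6+21+8+30 = 87
Thorn → Maris → Quarry → Hollow → Maple → Thorn: 22+19+13+21+32 = 107
Thorn → Maris → Maple → Hollow → Quarry → Thorn: 22+18+21+13+30 = 104
Thorn → Quarry → Hollow → Maris → Maple → Thorn: 30+13+6+18+32 = 99
Thorn → Quarry → Maris → Hollow → Maple → Thorn: 30+19+6+21+32 = 108
The minimum is 78.
One optimal route: Thorn → Hollow → Quarry → Maple → Maris → Thorn (or its reverse).

Minimum total distance: 78 km.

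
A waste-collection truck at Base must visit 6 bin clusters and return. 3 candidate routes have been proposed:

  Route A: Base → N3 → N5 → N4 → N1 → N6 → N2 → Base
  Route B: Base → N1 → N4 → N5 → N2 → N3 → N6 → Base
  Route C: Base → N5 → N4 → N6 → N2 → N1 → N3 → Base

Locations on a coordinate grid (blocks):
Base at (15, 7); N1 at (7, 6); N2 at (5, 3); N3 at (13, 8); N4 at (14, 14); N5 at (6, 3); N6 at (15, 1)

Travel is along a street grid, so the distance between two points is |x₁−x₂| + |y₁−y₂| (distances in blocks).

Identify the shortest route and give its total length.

72 blocks — Route B is the shortest.

Route A: 3 + 12 + 19 + 15 + 13 + 12 + 14 = 88
Route B: 9 + 15 + 19 + 1 + 13 + 9 + 6 = 72
Route C: 13 + 19 + 14 + 12 + 5 + 8 + 3 = 74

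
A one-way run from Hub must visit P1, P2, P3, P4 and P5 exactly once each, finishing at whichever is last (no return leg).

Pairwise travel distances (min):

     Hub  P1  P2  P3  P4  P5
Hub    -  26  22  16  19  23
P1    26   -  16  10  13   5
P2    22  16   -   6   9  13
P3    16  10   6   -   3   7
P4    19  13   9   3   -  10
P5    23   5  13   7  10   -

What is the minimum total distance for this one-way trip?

There are 5! = 120 possible orderings.
Hub→P1→P2→P3→P4→P5: 26+16+6+3+10 = 61
Hub→P1→P2→P3→P5→P4: 26+16+6+7+10 = 65
Hub→P1→P2→P4→P3→P5: 26+16+9+3+7 = 61
Hub→P1→P2→P4→P5→P3: 26+16+9+10+7 = 68
Hub→P1→P2→P5→P3→P4: 26+16+13+7+3 = 65
Hub→P1→P2→P5→P4→P3: 26+16+13+10+3 = 68
Hub→P1→P3→P2→P4→P5: 26+10+6+9+10 = 61
Hub→P1→P3→P2→P5→P4: 26+10+6+13+10 = 65
Hub→P1→P3→P4→P2→P5: 26+10+3+9+13 = 61
Hub→P1→P3→P4→P5→P2: 26+10+3+10+13 = 62
Hub→P1→P3→P5→P2→P4: 26+10+7+13+9 = 65
Hub→P1→P3→P5→P4→P2: 26+10+7+10+9 = 62
Hub→P1→P4→P2→P3→P5: 26+13+9+6+7 = 61
Hub→P1→P4→P2→P5→P3: 26+13+9+13+7 = 68
… (106 more)
Hub→P2→P3→P4→P5→P1: 22+6+3+10+5 = 46  ← best
The minimum is 46.
One shortest path: Hub → P2 → P3 → P4 → P5 → P1.

46 min — the minimum one-way total.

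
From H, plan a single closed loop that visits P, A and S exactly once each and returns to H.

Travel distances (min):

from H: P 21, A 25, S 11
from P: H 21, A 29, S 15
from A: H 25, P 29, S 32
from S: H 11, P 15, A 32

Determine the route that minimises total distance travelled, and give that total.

With 3 stops there are 3!/2 = 3 distinct round trips (a route and its reverse cost the same).
H-P-A-S-H: 21+29+32+11 = 93
H-P-S-A-H: 21+15+32+25 = 93
H-A-P-S-H: 25+29+15+11 = 80
The minimum is 80.
One optimal route: H → A → P → S → H (or its reverse).

80 min — the shortest possible round trip.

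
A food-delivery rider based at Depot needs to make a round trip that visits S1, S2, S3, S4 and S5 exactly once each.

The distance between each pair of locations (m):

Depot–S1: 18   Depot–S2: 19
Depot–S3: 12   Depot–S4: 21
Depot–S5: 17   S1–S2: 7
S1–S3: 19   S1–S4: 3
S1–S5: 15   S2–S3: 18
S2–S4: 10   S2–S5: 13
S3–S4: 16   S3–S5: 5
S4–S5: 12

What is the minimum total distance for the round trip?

Minimum total distance: 58 m.

There are 60 distinct closed tours to check (reversals are equivalent).
Depot→S1→S2→S3→S4→S5→Depot: 18+7+18+16+12+17 = 88
Depot→S1→S2→S3→S5→S4→Depot: 18+7+18+5+12+21 = 81
Depot→S1→S2→S4→S3→S5→Depot: 18+7+10+16+5+17 = 73
Depot→S1→S2→S4→S5→S3→Depot: 18+7+10+12+5+12 = 64
Depot→S1→S2→S5→S3→S4→Depot: 18+7+13+5+16+21 = 80
Depot→S1→S2→S5→S4→S3→Depot: 18+7+13+12+16+12 = 78
Depot→S1→S3→S2→S4→S5→Depot: 18+19+18+10+12+17 = 94
Depot→S1→S3→S2→S5→S4→Depot: 18+19+18+13+12+21 = 101
Depot→S1→S3→S4→S2→S5→Depot: 18+19+16+10+13+17 = 93
Depot→S1→S3→S4→S5→S2→Depot: 18+19+16+12+13+19 = 97
Depot→S1→S3→S5→S2→S4→Depot: 18+19+5+13+10+21 = 86
Depot→S1→S3→S5→S4→S2→Depot: 18+19+5+12+10+19 = 83
Depot→S1→S4→S2→S3→S5→Depot: 18+3+10+18+5+17 = 71
Depot→S1→S4→S2→S5→S3→Depot: 18+3+10+13+5+12 = 61
… (46 more)
Depot→S2→S1→S4→S5→S3→Depot: 19+7+3+12+5+12 = 58  ← best
The minimum is 58.
One optimal route: Depot → S2 → S1 → S4 → S5 → S3 → Depot (or its reverse).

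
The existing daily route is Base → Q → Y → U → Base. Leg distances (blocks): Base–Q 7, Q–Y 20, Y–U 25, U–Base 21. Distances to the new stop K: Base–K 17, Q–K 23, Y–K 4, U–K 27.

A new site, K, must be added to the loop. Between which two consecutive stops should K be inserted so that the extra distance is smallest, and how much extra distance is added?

Adding 6 blocks by placing K on the Y–U leg.

Insertion cost between consecutive stops i–j is d(i,K) + d(K,j) − d(i,j):
  between Base and Q: 17 + 23 − 7 = 33
  between Q and Y: 23 + 4 − 20 = 7
  between Y and U: 4 + 27 − 25 = 6
  between U and Base: 27 + 17 − 21 = 23
Cheapest insertion is between Y and U, adding 6.
New total = 73 + 6 = 79.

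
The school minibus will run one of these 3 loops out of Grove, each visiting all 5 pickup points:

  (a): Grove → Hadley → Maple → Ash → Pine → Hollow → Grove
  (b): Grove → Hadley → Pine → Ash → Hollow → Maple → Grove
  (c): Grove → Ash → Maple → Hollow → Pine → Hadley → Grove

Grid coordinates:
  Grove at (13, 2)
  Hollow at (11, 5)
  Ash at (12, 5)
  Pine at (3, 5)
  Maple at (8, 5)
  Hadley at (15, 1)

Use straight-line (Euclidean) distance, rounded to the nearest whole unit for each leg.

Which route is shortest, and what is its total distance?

(a): 2 + 8 + 4 + 9 + 8 + 4 = 35
(b): 2 + 13 + 9 + 1 + 3 + 6 = 34
(c): 3 + 4 + 3 + 8 + 13 + 2 = 33

33 — (c) is the shortest.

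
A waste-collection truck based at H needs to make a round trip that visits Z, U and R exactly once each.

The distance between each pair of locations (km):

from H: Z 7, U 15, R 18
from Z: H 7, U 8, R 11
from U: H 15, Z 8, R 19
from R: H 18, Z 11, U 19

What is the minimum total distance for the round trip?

With 3 stops there are 3!/2 = 3 distinct round trips (a route and its reverse cost the same).
H→Z→U→R→H: 7+8+19+18 = 52
H→Z→R→U→H: 7+11+19+15 = 52
H→U→Z→R→H: 15+8+11+18 = 52
The minimum is 52.
One optimal route: H → Z → U → R → H (or its reverse).

Shortest round trip = 52 km.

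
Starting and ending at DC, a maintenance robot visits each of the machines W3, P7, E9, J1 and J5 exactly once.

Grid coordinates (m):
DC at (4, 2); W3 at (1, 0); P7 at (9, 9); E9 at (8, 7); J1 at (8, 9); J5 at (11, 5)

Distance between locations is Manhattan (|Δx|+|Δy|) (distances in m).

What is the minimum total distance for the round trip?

Minimum total distance: 38 m.

With 5 stops there are 5!/2 = 60 distinct round trips (a route and its reverse cost the same).
DC-W3-P7-E9-J1-J5-DC: 5+17+3+2+7+10 = 44
DC-W3-P7-E9-J5-J1-DC: 5+17+3+5+7+11 = 48
DC-W3-P7-J1-E9-J5-DC: 5+17+1+2+5+10 = 40
DC-W3-P7-J1-J5-E9-DC: 5+17+1+7+5+9 = 44
DC-W3-P7-J5-E9-J1-DC: 5+17+6+5+2+11 = 46
DC-W3-P7-J5-J1-E9-DC: 5+17+6+7+2+9 = 46
DC-W3-E9-P7-J1-J5-DC: 5+14+3+1+7+10 = 40
DC-W3-E9-P7-J5-J1-DC: 5+14+3+6+7+11 = 46
DC-W3-E9-J1-P7-J5-DC: 5+14+2+1+6+10 = 38
DC-W3-E9-J1-J5-P7-DC: 5+14+2+7+6+12 = 46
DC-W3-E9-J5-P7-J1-DC: 5+14+5+6+1+11 = 42
DC-W3-E9-J5-J1-P7-DC: 5+14+5+7+1+12 = 44
DC-W3-J1-P7-E9-J5-DC: 5+16+1+3+5+10 = 40
DC-W3-J1-P7-J5-E9-DC: 5+16+1+6+5+9 = 42
… (46 more)
The minimum is 38.
One optimal route: DC → W3 → E9 → J1 → P7 → J5 → DC (or its reverse).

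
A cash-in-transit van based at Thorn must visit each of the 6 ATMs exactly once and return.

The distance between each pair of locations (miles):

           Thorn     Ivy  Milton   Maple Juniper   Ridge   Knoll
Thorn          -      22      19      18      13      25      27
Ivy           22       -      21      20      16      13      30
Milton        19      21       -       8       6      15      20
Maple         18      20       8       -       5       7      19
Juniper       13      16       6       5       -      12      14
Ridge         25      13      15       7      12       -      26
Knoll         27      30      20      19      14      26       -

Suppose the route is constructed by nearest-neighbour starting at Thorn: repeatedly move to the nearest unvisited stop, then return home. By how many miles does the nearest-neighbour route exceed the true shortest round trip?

The nearest-neighbour route is 9 miles longer than optimal.

From Thorn: Juniper=13, Maple=18, Milton=19, Ivy=22, Ridge=25, Knoll=27 → choose Juniper (13).
From Juniper: Maple=5, Milton=6, Ridge=12, Knoll=14, Ivy=16 → choose Maple (5).
From Maple: Ridge=7, Milton=8, Knoll=19, Ivy=20 → choose Ridge (7).
From Ridge: Ivy=13, Milton=15, Knoll=26 → choose Ivy (13).
From Ivy: Milton=21, Knoll=30 → choose Milton (21).
From Milton: Knoll=20 → choose Knoll (20).
NN route Thorn → Juniper → Maple → Ridge → Ivy → Milton → Knoll → Thorn costs 106.
Optimal: Thorn → Ivy → Ridge → Maple → Milton → Juniper → Knoll → Thorn costs 97 (by enumerating all 360 distinct tours).
Excess = 106 − 97 = 9.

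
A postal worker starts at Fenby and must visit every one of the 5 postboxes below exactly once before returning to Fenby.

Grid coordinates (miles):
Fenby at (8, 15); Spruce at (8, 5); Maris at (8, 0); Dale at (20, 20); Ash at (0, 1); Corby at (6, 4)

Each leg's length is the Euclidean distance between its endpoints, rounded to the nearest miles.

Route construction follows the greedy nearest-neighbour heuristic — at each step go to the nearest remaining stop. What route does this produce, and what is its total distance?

From Fenby: distances to unvisited — Spruce=10, Corby=11, Dale=13, Maris=15, Ash=16. Nearest is Spruce (10).
From Spruce: distances to unvisited — Corby=2, Maris=5, Ash=9, Dale=19. Nearest is Corby (2).
From Corby: distances to unvisited — Maris=4, Ash=7, Dale=21. Nearest is Maris (4).
From Maris: distances to unvisited — Ash=8, Dale=23. Nearest is Ash (8).
From Ash: distances to unvisited — Dale=28. Nearest is Dale (28).
Return Dale→Fenby: 13.
Total = 10 + 2 + 4 + 8 + 28 + 13 = 65.

Total distance 65 miles via the nearest-neighbour route Fenby → Spruce → Corby → Maris → Ash → Dale → Fenby.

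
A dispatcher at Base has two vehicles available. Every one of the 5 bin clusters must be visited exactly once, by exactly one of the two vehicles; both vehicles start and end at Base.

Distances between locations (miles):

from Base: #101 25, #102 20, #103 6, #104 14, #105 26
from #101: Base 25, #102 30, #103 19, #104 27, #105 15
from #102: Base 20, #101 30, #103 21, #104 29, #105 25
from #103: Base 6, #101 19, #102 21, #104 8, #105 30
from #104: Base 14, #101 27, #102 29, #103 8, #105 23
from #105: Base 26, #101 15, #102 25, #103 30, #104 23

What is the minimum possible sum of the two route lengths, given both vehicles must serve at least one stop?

113 miles — the smallest possible combined total.

Check every non-empty split of the stops between the two vehicles; for each half take its own optimal tour:
  {#101} + {#102, #103, #104, #105}: 50 + 82 = 132
  {#102} + {#101, #103, #104, #105}: 40 + 77 = 117
  {#101, #102} + {#103, #104, #105}: 75 + 63 = 138
  {#103} + {#101, #102, #104, #105}: 12 + 101 = 113
  {#101, #103} + {#102, #104, #105}: 50 + 82 = 132
  {#102, #103} + {#101, #104, #105}: 47 + 77 = 124
  … (15 splits in total)
Best: vehicle 1 Base → #103 → Base = 12; vehicle 2 Base → #102 → #105 → #101 → #104 → Base = 101; combined 113.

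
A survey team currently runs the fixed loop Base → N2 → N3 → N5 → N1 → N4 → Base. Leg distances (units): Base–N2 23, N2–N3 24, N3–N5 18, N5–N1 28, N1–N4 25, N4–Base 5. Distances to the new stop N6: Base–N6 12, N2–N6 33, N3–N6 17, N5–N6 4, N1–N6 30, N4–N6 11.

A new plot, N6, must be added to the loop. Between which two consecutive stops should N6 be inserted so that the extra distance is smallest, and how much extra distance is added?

Minimum extra distance: 3, inserting N6 between N3 and N5.

Insertion cost between consecutive stops i–j is d(i,N6) + d(N6,j) − d(i,j):
  between Base and N2: 12 + 33 − 23 = 22
  between N2 and N3: 33 + 17 − 24 = 26
  between N3 and N5: 17 + 4 − 18 = 3
  between N5 and N1: 4 + 30 − 28 = 6
  between N1 and N4: 30 + 11 − 25 = 16
  between N4 and Base: 11 + 12 − 5 = 18
Cheapest insertion is between N3 and N5, adding 3.
New total = 123 + 3 = 126.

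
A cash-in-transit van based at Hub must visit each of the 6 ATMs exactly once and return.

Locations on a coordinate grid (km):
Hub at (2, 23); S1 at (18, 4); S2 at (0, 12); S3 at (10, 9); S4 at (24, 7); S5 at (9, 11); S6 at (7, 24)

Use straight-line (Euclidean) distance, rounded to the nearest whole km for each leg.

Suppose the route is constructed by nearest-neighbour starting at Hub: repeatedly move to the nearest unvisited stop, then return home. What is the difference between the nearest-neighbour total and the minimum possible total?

Hub: S6=5, S2=11, S5=14, S3=16, S1=25, S4=27 ⇒ S6
S6: S5=13, S2=14, S3=15, S1=23, S4=24 ⇒ S5
S5: S3=2, S2=9, S1=11, S4=16 ⇒ S3
S3: S1=9, S2=10, S4=14 ⇒ S1
S1: S4=7, S2=20 ⇒ S4
S4: S2=25 ⇒ S2
NN route Hub → S6 → S5 → S3 → S1 → S4 → S2 → Hub costs 72.
Optimal: Hub → S2 → S5 → S3 → S1 → S4 → S6 → Hub costs 67 (by enumerating all 360 distinct tours).
Excess = 72 − 67 = 5.

5 km longer than the optimal tour.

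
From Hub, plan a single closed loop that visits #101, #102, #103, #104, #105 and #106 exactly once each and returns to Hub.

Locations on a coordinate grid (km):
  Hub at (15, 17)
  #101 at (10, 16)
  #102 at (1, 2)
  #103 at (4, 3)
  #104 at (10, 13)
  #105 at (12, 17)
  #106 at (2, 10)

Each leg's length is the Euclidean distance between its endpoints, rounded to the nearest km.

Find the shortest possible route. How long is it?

44 km — the shortest possible round trip.

With 6 stops there are 6!/2 = 360 distinct round trips (a route and its reverse cost the same).
Hub→#101→#102→#103→#104→#105→#106→Hub: 5+17+3+12+4+12+15 = 68
Hub→#101→#102→#103→#104→#106→#105→Hub: 5+17+3+12+9+12+3 = 61
Hub→#101→#102→#103→#105→#104→#106→Hub: 5+17+3+16+4+9+15 = 69
Hub→#101→#102→#103→#105→#106→#104→Hub: 5+17+3+16+12+9+6 = 68
Hub→#101→#102→#103→#106→#104→#105→Hub: 5+17+3+7+9+4+3 = 48
Hub→#101→#102→#103→#106→#105→#104→Hub: 5+17+3+7+12+4+6 = 54
Hub→#101→#102→#104→#103→#105→#106→Hub: 5+17+14+12+16+12+15 = 91
Hub→#101→#102→#104→#103→#106→#105→Hub: 5+17+14+12+7+12+3 = 70
… (352 more)
Hub→#104→#103→#102→#106→#101→#105→Hub: 6+12+3+8+10+2+3 = 44  ← best
The minimum is 44.
One optimal route: Hub → #104 → #103 → #102 → #106 → #101 → #105 → Hub (or its reverse).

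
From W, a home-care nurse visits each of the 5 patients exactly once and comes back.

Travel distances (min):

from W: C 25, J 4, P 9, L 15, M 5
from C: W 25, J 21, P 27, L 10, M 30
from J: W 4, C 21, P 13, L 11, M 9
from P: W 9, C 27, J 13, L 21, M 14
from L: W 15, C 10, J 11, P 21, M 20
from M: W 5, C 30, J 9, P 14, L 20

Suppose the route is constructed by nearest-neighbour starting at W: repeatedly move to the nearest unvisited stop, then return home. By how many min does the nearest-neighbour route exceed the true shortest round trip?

W: J=4, M=5, P=9, L=15, C=25 ⇒ J
J: M=9, L=11, P=13, C=21 ⇒ M
M: P=14, L=20, C=30 ⇒ P
P: L=21, C=27 ⇒ L
L: C=10 ⇒ C
NN route W → J → M → P → L → C → W costs 83.
Optimal: W → J → L → C → P → M → W costs 71 (by enumerating all 60 distinct tours).
Excess = 83 − 71 = 12.

Excess over optimum: 12 min.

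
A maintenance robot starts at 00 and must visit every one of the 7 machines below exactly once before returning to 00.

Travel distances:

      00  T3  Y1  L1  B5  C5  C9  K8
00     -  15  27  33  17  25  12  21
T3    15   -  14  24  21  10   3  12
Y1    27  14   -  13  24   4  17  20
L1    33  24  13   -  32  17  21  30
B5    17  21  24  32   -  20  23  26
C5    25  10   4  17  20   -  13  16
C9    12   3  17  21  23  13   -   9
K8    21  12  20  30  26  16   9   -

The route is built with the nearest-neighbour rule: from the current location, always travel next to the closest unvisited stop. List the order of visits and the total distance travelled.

00 → [C9:12 / T3:15 / B5:17 / K8:21 / C5:25 / Y1:27 / L1:33] → C9 (12)
C9 → [T3:3 / K8:9 / C5:13 / Y1:17 / L1:21 / B5:23] → T3 (3)
T3 → [C5:10 / K8:12 / Y1:14 / B5:21 / L1:24] → C5 (10)
C5 → [Y1:4 / K8:16 / L1:17 / B5:20] → Y1 (4)
Y1 → [L1:13 / K8:20 / B5:24] → L1 (13)
L1 → [K8:30 / B5:32] → K8 (30)
K8 → [B5:26] → B5 (26)
Return B5→00: 17.
Total = 12 + 3 + 10 + 4 + 13 + 30 + 26 + 17 = 115.

Nearest-neighbour total = 115; route 00 → C9 → T3 → C5 → Y1 → L1 → K8 → B5 → 00.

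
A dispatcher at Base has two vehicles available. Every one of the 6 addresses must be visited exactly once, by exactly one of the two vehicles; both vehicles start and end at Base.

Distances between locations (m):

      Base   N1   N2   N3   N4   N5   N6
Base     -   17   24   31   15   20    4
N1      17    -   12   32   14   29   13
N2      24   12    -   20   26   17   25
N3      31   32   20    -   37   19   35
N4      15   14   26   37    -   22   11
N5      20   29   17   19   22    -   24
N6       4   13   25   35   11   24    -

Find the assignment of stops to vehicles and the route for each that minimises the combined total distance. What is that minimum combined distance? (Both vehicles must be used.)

Try each way of splitting the stops between the two vehicles (each non-empty) and, for each split, find the best tour for each vehicle:
  {N1} + {N2, N3, N4, N5, N6}: 34 + 100 = 134
  {N2} + {N1, N3, N4, N5, N6}: 48 + 100 = 148
  {N1, N2} + {N3, N4, N5, N6}: 53 + 87 = 140
  {N3} + {N1, N2, N4, N5, N6}: 62 + 78 = 140
  {N1, N3} + {N2, N4, N5, N6}: 80 + 78 = 158
  {N2, N3} + {N1, N4, N5, N6}: 75 + 73 = 148
  … (31 splits in total)
  {N1, N2, N3, N4, N5} + {N6}: 100 + 8 = 108  ← best
Best: vehicle 1 Base → N4 → N1 → N2 → N3 → N5 → Base = 100; vehicle 2 Base → N6 → Base = 8; combined 108.

Minimum combined distance: 108 m.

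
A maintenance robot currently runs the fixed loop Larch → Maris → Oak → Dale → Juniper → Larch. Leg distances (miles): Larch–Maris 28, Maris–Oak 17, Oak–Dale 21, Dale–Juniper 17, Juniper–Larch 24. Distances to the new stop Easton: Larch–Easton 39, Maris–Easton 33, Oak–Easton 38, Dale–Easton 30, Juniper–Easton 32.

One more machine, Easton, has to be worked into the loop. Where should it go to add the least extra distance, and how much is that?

Insertion cost between consecutive stops i–j is d(i,Easton) + d(Easton,j) − d(i,j):
  between Larch and Maris: 39 + 33 − 28 = 44
  between Maris and Oak: 33 + 38 − 17 = 54
  between Oak and Dale: 38 + 30 − 21 = 47
  between Dale and Juniper: 30 + 32 − 17 = 45
  between Juniper and Larch: 32 + 39 − 24 = 47
Cheapest insertion is between Larch and Maris, adding 44.
New total = 107 + 44 = 151.

+44 miles — insert Easton between Larch and Maris.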